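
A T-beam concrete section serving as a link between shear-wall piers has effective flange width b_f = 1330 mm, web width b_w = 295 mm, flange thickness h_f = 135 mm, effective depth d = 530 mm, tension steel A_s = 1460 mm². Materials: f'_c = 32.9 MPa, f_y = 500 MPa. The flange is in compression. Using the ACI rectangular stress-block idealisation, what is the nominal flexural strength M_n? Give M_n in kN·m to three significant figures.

Tension: T = A_s f_y = 1460 × 500 = 730000 N.
Try a within the flange: a = T/(0.85 f'_c b_f) = 730000/(0.85 × 32.9 × 1330) = 19.63 mm.
Since a = 19.63 ≤ h_f = 135 mm, the stress block lies entirely in the flange; analyse as a rectangular beam of width b_f.
M_n = T(d − a/2) = 730000 × (530 − 9.815) = 379.74 × 10⁶ N·mm.
M_n = 379.74 kN·m.

M_n ≈ 380 kN·m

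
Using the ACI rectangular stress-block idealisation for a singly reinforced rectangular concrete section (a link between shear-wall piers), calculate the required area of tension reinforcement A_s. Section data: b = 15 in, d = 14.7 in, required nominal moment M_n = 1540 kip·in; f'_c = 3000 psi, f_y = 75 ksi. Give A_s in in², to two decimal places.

From M_n = 0.85 f'_c a b (d − a/2):
a = d − √(d² − 2M_n/(0.85 f'_c b)) = 14.7 − √(14.7² − 2 × 1540/(0.85 × 3 × 15)) = 3.057 in.
A_s = 0.85 f'_c a b / f_y = 0.85 × 3 × 3.057 × 15 / 75 = 1.559 in².

A_s ≈ 1.56 in²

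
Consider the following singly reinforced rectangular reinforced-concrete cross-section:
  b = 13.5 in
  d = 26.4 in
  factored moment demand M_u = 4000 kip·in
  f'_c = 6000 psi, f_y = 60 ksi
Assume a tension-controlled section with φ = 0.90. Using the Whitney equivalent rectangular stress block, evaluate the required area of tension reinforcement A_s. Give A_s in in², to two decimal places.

A_s ≈ 2.95 in²

M_n = M_u/φ = 4000/0.90 = 4444.44 kip·in.
From M_n = 0.85 f'_c a b (d − a/2):
a = d − √(d² − 2M_n/(0.85 f'_c b)) = 26.4 − √(26.4² − 2 × 4444.44/(0.85 × 6 × 13.5)) = 2.570 in.
A_s = 0.85 f'_c a b / f_y = 0.85 × 6 × 2.570 × 13.5 / 60 = 2.949 in².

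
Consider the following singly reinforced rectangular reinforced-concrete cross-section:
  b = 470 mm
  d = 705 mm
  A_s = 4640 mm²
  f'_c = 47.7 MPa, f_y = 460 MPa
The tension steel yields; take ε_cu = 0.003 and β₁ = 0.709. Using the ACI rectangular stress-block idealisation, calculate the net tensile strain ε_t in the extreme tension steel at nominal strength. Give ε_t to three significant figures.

ε_t ≈ 0.0104

a = A_s f_y/(0.85 f'_c b) = 112.01 mm.
β₁ = 0.709, so c = a/β₁ = 112.01/0.709 = 157.98 mm.
From the linear strain diagram with ε_cu = 0.003: ε_t = 0.003 (d − c)/c = 0.003 × (705 − 157.98)/157.98 = 0.0104.
Since ε_t ≥ 0.005, the section is tension-controlled.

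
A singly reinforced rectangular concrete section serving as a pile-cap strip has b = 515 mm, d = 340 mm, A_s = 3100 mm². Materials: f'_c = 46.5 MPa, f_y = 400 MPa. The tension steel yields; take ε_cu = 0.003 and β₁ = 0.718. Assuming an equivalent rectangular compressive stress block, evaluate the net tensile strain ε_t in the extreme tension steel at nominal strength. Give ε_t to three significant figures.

a = A_s f_y/(0.85 f'_c b) = 60.92 mm.
β₁ = 0.718, so c = a/β₁ = 60.92/0.718 = 84.85 mm.
From the linear strain diagram with ε_cu = 0.003: ε_t = 0.003 (d − c)/c = 0.003 × (340 − 84.85)/84.85 = 0.00902.
Since ε_t ≥ 0.005, the section is tension-controlled.

ε_t ≈ 0.00902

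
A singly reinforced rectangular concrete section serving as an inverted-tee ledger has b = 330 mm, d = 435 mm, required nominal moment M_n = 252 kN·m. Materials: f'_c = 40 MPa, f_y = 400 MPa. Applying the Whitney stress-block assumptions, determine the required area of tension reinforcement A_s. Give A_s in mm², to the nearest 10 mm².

With M_n = 0.85 f'_c a b (d − a/2), solve the quadratic for a:
a = d − √(d² − 2M_n/(0.85 f'_c b)) = 435 − √(435² − 2 × 252×10⁶/(0.85 × 40 × 330)) = 55.12 mm.
A_s = 0.85 f'_c a b / f_y = 0.85 × 40 × 55.12 × 330 / 400 = 1546.1 mm².

A_s ≈ 1550 mm²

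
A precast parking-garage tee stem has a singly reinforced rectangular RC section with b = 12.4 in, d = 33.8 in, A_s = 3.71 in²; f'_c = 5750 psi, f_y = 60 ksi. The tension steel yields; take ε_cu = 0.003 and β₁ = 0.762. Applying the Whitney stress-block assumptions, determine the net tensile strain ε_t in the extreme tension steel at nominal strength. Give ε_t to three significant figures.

ε_t ≈ 0.0180

a = A_s f_y/(0.85 f'_c b) = 3.673 in.
β₁ = 0.762, so c = a/β₁ = 3.673/0.762 = 4.820 in.
From the linear strain diagram with ε_cu = 0.003: ε_t = 0.003 (d − c)/c = 0.003 × (33.8 − 4.820)/4.820 = 0.0180.
Since ε_t ≥ 0.005, the section is tension-controlled.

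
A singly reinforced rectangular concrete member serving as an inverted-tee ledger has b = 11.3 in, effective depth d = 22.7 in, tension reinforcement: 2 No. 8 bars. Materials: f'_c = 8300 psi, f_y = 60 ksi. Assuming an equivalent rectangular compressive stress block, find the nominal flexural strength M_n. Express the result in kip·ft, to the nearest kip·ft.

A_s = 2 × 0.79 = 1.58 in².
T = A_s f_y = 1.58 × 60 = 94.8 kips.
a = T/(0.85 f'_c b) = 94.8/(0.85 × 8.3 × 11.3) = 1.189 in.
M_n = T(d − a/2) = 94.8 × (22.7 − 0.5945) = 2095.6 kip·in = 2095.6/12 = 174.63 kip·ft.

M_n ≈ 175 kip·ft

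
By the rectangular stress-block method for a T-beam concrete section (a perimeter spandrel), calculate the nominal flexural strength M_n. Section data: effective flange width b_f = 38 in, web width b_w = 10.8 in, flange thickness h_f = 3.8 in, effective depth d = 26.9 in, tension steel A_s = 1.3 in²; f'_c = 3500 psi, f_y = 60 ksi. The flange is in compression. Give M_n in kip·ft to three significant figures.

M_n ≈ 173 kip·ft

Tension: T = A_s f_y = 1.3 × 60 = 78 kips.
Try a within the flange: a = T/(0.85 f'_c b_f) = 78/(0.85 × 3.5 × 38) = 0.690 in.
Since a = 0.690 ≤ h_f = 3.8 in, the stress block lies entirely in the flange; analyse as a rectangular beam of width b_f.
M_n = T(d − a/2) = 78 × (26.9 − 0.345) = 2071.3 kip·in.
M_n = 2071.3/12 = 172.61 kip·ft.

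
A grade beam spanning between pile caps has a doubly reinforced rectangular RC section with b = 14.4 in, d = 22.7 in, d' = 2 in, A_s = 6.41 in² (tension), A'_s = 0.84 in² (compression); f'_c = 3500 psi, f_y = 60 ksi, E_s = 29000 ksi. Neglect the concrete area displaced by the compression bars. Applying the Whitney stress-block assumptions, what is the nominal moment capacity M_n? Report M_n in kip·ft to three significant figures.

Assume both steels yield.
a = (A_s − A'_s) f_y/(0.85 f'_c b) = (6.41 − 0.84) × 60/(0.85 × 3.5 × 14.4) = 7.801 in.
c = a/β₁ = 7.801/0.85 = 9.178 in; ε'_s = 0.003(c − d')/c = 0.0023 ≥ ε_y = 0.0021, so the compression steel yields.
M_n = (A_s − A'_s) f_y (d − a/2) + A'_s f_y (d − d') = 334.2 × (22.7 − 3.9005) + 50.4 × (22.7 − 2) = 6282.8 + 1043.3 = 7326.1 kip·in = 7326.1/12 = 610.51 kip·ft.

M_n ≈ 611 kip·ft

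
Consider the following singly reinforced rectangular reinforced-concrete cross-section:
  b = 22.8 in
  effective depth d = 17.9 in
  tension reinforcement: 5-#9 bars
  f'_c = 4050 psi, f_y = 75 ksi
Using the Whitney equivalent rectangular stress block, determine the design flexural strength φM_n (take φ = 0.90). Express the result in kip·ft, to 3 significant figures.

A_s = 5 × 1 = 5 in².
T = A_s f_y = 5 × 75 = 375 kips.
a = T/(0.85 f'_c b) = 375/(0.85 × 4.05 × 22.8) = 4.778 in.
M_n = T(d − a/2) = 375 × (17.9 − 2.389) = 5816.6 kip·in = 5816.6/12 = 484.72 kip·ft.
φM_n = 0.90 × 484.72 = 436.25 kip·ft.

φM_n ≈ 436 kip·ft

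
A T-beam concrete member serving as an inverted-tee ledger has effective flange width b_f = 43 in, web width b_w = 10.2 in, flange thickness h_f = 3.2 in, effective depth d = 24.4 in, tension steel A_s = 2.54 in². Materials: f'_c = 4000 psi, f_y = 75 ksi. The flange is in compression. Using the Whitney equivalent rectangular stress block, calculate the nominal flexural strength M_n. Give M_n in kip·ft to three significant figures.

Tension: T = A_s f_y = 2.54 × 75 = 190.5 kips.
Try a within the flange: a = T/(0.85 f'_c b_f) = 190.5/(0.85 × 4 × 43) = 1.303 in.
Since a = 1.303 ≤ h_f = 3.2 in, the stress block lies entirely in the flange; analyse as a rectangular beam of width b_f.
M_n = T(d − a/2) = 190.5 × (24.4 − 0.6515) = 4524.1 kip·in.
M_n = 4524.1/12 = 377.01 kip·ft.

M_n ≈ 377 kip·ft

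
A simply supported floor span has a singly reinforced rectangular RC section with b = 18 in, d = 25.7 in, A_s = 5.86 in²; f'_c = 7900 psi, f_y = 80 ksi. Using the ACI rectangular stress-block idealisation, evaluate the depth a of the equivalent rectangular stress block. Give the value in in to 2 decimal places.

T = A_s f_y = 5.86 × 80 = 468.8 kips.
a = T/(0.85 f'_c b) = 468.8/(0.85 × 7.9 × 18) = 3.88 in.

a ≈ 3.88 in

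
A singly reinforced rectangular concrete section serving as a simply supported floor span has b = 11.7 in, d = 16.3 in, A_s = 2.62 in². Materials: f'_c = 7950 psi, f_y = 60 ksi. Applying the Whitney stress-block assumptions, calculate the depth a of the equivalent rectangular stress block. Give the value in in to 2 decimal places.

a ≈ 1.99 in

T = A_s f_y = 2.62 × 60 = 157.2 kips.
a = T/(0.85 f'_c b) = 157.2/(0.85 × 7.95 × 11.7) = 1.99 in.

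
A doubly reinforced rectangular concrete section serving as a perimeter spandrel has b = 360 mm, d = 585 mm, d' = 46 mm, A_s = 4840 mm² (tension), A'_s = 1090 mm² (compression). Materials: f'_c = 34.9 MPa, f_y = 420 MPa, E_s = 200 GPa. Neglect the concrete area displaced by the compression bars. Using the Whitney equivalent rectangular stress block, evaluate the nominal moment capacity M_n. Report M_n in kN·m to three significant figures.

M_n ≈ 1050 kN·m

Assume both tension and compression steel yield.
Net tension couple steel: A_s − A'_s = 3750 mm².
a = (A_s − A'_s) f_y / (0.85 f'_c b) = 1575000/(0.85 × 34.9 × 360) = 147.48 mm.
c = a/β₁ = 147.48/0.801 = 184.12 mm; ε'_s = 0.003(c − d')/c = 0.0023 ≥ f_y/E_s = 0.0021, so compression steel does yield.
M_n = (A_s − A'_s) f_y (d − a/2) + A'_s f_y (d − d') = [1575000 × (585 − 73.74) + 457800 × (585 − 46)] × 10⁻⁶ = 805.23 + 246.75 = 1051.98 kN·m.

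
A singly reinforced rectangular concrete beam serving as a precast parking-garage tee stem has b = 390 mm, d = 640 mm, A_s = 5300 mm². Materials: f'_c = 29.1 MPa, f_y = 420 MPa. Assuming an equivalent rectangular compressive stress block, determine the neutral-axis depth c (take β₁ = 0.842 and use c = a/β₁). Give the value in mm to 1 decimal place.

c ≈ 274.1 mm

T = A_s f_y = 5300 × 420 = 2226000 N = 2226 kN.
Setting C = 0.85 f'_c a b equal to T: a = 2226000/(0.85 × 29.1 × 390) = 230.754 mm.
With β₁ = 0.842, c = a/β₁ = 230.754/0.842 = 274.1 mm.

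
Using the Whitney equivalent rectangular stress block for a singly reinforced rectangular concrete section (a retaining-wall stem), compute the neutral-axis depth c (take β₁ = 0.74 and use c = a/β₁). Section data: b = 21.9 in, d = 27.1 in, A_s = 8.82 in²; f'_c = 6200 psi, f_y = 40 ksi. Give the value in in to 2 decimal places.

c ≈ 4.13 in

T = A_s f_y = 8.82 × 40 = 352.8 kips.
a = T/(0.85 f'_c b) = 352.8/(0.85 × 6.2 × 21.9) = 3.0568 in.
With β₁ = 0.74, c = a/β₁ = 3.0568/0.74 = 4.13 in.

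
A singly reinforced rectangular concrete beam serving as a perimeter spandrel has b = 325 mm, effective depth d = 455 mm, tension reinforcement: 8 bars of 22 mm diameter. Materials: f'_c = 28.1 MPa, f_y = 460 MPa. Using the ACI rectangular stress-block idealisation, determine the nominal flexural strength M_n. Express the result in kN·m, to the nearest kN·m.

M_n ≈ 510 kN·m

A_s = 8 × 380 = 3040 mm².
T = A_s f_y = 3040 × 460 = 1398400 N = 1398.4 kN.
From C = T: a = T/(0.85 f'_c b) = 1398400/(0.85 × 28.1 × 325) = 180.15 mm.
M_n = T(d − a/2) = 1398.4 kN × (455 − 90.075) mm = 510.31 kN·m.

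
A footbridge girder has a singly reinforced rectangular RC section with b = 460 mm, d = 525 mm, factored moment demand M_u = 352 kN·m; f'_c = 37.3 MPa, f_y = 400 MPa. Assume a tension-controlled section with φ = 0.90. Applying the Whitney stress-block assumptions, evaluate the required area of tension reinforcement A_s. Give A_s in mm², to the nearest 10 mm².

A_s ≈ 1960 mm²

M_n = M_u/φ = 352/0.90 = 391.111 kN·m.
With M_n = 0.85 f'_c a b (d − a/2), solve the quadratic for a:
a = d − √(d² − 2M_n/(0.85 f'_c b)) = 525 − √(525² − 2 × 391.111×10⁶/(0.85 × 37.3 × 460)) = 53.84 mm.
A_s = 0.85 f'_c a b / f_y = 0.85 × 37.3 × 53.84 × 460 / 400 = 1963.0 mm².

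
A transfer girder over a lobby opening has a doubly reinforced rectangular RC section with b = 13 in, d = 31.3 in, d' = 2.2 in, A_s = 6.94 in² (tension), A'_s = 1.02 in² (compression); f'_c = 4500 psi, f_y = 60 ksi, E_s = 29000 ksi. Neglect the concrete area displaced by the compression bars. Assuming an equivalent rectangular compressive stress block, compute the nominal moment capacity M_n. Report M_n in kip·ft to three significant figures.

M_n ≈ 969 kip·ft

Assume both steels yield.
a = (A_s − A'_s) f_y/(0.85 f'_c b) = (6.94 − 1.02) × 60/(0.85 × 4.5 × 13) = 7.143 in.
c = a/β₁ = 7.143/0.825 = 8.658 in; ε'_s = 0.003(c − d')/c = 0.0022 ≥ ε_y = 0.0021, so the compression steel yields.
M_n = (A_s − A'_s) f_y (d − a/2) + A'_s f_y (d − d') = 355.2 × (31.3 − 3.5715) + 61.2 × (31.3 − 2.2) = 9849.2 + 1780.9 = 11630.1 kip·in = 11630.1/12 = 969.18 kip·ft.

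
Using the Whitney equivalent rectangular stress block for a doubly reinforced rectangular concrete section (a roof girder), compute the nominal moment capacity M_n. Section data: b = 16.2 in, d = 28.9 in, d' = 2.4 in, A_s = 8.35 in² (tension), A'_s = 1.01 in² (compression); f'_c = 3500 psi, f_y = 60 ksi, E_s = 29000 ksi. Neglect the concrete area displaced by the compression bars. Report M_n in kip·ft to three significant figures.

M_n ≈ 1030 kip·ft

Assume both steels yield.
a = (A_s − A'_s) f_y/(0.85 f'_c b) = (8.35 − 1.01) × 60/(0.85 × 3.5 × 16.2) = 9.138 in.
c = a/β₁ = 9.138/0.85 = 10.751 in; ε'_s = 0.003(c − d')/c = 0.0023 ≥ ε_y = 0.0021, so the compression steel yields.
M_n = (A_s − A'_s) f_y (d − a/2) + A'_s f_y (d − d') = 440.4 × (28.9 − 4.569) + 60.6 × (28.9 − 2.4) = 10715.4 + 1605.9 = 12321.3 kip·in = 12321.3/12 = 1026.78 kip·ft.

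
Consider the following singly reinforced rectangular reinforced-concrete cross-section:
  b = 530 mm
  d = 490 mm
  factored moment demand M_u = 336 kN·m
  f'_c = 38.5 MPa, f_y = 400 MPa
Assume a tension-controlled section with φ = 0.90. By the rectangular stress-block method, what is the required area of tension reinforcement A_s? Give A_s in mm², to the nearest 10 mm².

M_n = M_u/φ = 336/0.90 = 373.333 kN·m.
With M_n = 0.85 f'_c a b (d − a/2), solve the quadratic for a:
a = d − √(d² − 2M_n/(0.85 f'_c b)) = 490 − √(490² − 2 × 373.333×10⁶/(0.85 × 38.5 × 530)) = 46.10 mm.
A_s = 0.85 f'_c a b / f_y = 0.85 × 38.5 × 46.10 × 530 / 400 = 1998.9 mm².

A_s ≈ 2000 mm²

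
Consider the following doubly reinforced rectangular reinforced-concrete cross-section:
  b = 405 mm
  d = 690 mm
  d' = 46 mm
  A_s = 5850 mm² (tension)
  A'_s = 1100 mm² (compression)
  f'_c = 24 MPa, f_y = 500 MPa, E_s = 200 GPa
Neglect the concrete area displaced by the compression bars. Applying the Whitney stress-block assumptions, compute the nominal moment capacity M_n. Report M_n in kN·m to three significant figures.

Assume both tension and compression steel yield.
Net tension couple steel: A_s − A'_s = 4750 mm².
a = (A_s − A'_s) f_y / (0.85 f'_c b) = 2375000/(0.85 × 24 × 405) = 287.46 mm.
c = a/β₁ = 287.46/0.85 = 338.19 mm; ε'_s = 0.003(c − d')/c = 0.0026 ≥ f_y/E_s = 0.0025, so compression steel does yield.
M_n = (A_s − A'_s) f_y (d − a/2) + A'_s f_y (d − d') = [2375000 × (690 − 143.73) + 550000 × (690 − 46)] × 10⁻⁶ = 1297.39 + 354.20 = 1651.59 kN·m.

M_n ≈ 1650 kN·m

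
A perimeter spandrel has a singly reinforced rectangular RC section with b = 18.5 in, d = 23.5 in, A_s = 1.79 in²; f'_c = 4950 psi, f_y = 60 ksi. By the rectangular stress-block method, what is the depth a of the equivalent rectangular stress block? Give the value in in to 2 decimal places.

T = A_s f_y = 1.79 × 60 = 107.4 kips.
a = T/(0.85 f'_c b) = 107.4/(0.85 × 4.95 × 18.5) = 1.38 in.

a ≈ 1.38 in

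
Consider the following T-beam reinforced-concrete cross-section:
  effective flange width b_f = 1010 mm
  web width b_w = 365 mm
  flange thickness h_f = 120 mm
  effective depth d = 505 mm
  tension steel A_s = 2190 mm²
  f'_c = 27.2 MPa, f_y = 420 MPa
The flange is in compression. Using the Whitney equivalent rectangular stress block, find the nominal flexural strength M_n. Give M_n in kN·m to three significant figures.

Tension: T = A_s f_y = 2190 × 420 = 919800 N.
Try a within the flange: a = T/(0.85 f'_c b_f) = 919800/(0.85 × 27.2 × 1010) = 39.39 mm.
Since a = 39.39 ≤ h_f = 120 mm, the stress block lies entirely in the flange; analyse as a rectangular beam of width b_f.
M_n = T(d − a/2) = 919800 × (505 − 19.695) = 446.38 × 10⁶ N·mm.
M_n = 446.38 kN·m.

M_n ≈ 446 kN·m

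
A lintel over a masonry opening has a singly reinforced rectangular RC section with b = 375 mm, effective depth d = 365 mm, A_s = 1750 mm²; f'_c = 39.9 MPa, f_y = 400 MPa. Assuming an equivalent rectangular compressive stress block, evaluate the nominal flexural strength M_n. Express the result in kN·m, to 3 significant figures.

M_n ≈ 236 kN·m

T = A_s f_y = 1750 × 400 = 700000 N = 700 kN.
From C = T: a = T/(0.85 f'_c b) = 700000/(0.85 × 39.9 × 375) = 55.04 mm.
M_n = T(d − a/2) = 700 kN × (365 − 27.52) mm = 236.24 kN·m.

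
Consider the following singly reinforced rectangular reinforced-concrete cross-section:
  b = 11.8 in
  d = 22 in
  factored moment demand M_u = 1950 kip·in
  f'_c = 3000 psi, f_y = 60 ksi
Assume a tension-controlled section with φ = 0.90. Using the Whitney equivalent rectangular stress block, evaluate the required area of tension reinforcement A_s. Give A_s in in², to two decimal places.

M_n = M_u/φ = 1950/0.90 = 2166.67 kip·in.
From M_n = 0.85 f'_c a b (d − a/2):
a = d − √(d² − 2M_n/(0.85 f'_c b)) = 22 − √(22² − 2 × 2166.67/(0.85 × 3 × 11.8)) = 3.561 in.
A_s = 0.85 f'_c a b / f_y = 0.85 × 3 × 3.561 × 11.8 / 60 = 1.786 in².

A_s ≈ 1.79 in²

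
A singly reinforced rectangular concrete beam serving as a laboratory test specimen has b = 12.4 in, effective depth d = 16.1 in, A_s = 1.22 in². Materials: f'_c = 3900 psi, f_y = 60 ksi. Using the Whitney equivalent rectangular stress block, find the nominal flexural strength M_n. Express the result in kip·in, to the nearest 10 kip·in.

M_n ≈ 1110 kip·in

T = A_s f_y = 1.22 × 60 = 73.2 kips.
a = T/(0.85 f'_c b) = 73.2/(0.85 × 3.9 × 12.4) = 1.781 in.
M_n = T(d − a/2) = 73.2 × (16.1 − 0.8905) = 1113.3 kip·in.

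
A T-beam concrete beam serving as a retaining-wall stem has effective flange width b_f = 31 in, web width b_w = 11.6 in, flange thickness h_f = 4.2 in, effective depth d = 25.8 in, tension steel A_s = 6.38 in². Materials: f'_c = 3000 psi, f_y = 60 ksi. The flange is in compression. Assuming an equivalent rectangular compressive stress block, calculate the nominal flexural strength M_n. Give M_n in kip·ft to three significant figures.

Tension: T = A_s f_y = 6.38 × 60 = 382.8 kips.
Try a within the flange: a = T/(0.85 f'_c b_f) = 382.8/(0.85 × 3 × 31) = 4.843 in.
a = 4.843 > h_f = 4.2 in: the block extends into the web. Split into flange-overhang and web parts.
C_f = 0.85 f'_c (b_f − b_w) h_f = 0.85 × 3 × (31 − 11.6) × 4.2 = 207.8 kips.
Remaining web compression depth: a_w = (T − C_f)/(0.85 f'_c b_w) = (382.8 − 207.8)/(0.85 × 3 × 11.6) = 5.916 in.
M_n = C_f(d − h_f/2) + (T − C_f)(d − a_w/2) = 207.8 × (25.8 − 2.1) + 175 × (25.8 − 2.958) = 4924.9 + 3997.4 = 8922.3 kip·in.
M_n = 8922.3/12 = 743.53 kip·ft.

M_n ≈ 744 kip·ft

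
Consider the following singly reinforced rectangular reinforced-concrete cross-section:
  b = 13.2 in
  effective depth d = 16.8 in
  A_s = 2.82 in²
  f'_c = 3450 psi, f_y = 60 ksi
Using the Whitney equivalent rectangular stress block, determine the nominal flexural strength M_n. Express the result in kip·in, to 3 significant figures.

T = A_s f_y = 2.82 × 60 = 169.2 kips.
a = T/(0.85 f'_c b) = 169.2/(0.85 × 3.45 × 13.2) = 4.371 in.
M_n = T(d − a/2) = 169.2 × (16.8 − 2.1855) = 2472.8 kip·in.

M_n ≈ 2470 kip·in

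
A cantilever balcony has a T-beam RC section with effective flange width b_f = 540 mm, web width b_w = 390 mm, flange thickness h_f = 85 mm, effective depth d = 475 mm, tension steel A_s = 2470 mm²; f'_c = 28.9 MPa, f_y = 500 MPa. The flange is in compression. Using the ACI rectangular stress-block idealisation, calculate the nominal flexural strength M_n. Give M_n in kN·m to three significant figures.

M_n ≈ 529 kN·m

Tension: T = A_s f_y = 2470 × 500 = 1235000 N.
Try a within the flange: a = T/(0.85 f'_c b_f) = 1235000/(0.85 × 28.9 × 540) = 93.10 mm.
a = 93.10 > h_f = 85 mm: the block extends into the web. Split into flange-overhang and web parts.
C_f = 0.85 f'_c (b_f − b_w) h_f = 0.85 × 28.9 × (540 − 390) × 85 = 313204 N.
Remaining web compression depth: a_w = (T − C_f)/(0.85 f'_c b_w) = (1235000 − 313204)/(0.85 × 28.9 × 390) = 96.22 mm.
M_n = C_f(d − h_f/2) + (T − C_f)(d − a_w/2) = 313204 × (475 − 42.5) + 921796 × (475 − 48.11) = 135.46 + 393.51 = 528.97 × 10⁶ N·mm.
M_n = 528.97 kN·m.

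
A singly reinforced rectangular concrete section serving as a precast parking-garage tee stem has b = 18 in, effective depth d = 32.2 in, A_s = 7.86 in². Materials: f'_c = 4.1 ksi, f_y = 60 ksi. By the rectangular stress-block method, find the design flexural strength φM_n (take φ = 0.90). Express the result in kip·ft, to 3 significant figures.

T = A_s f_y = 7.86 × 60 = 471.6 kips.
a = T/(0.85 f'_c b) = 471.6/(0.85 × 4.1 × 18) = 7.518 in.
M_n = T(d − a/2) = 471.6 × (32.2 − 3.759) = 13412.8 kip·in = 13412.8/12 = 1117.73 kip·ft.
φM_n = 0.90 × 1117.73 = 1005.96 kip·ft.

φM_n ≈ 1010 kip·ft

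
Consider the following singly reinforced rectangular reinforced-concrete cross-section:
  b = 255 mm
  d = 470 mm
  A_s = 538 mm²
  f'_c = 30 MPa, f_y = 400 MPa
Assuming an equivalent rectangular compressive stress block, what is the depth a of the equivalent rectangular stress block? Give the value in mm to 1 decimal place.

T = A_s f_y = 538 × 400 = 215200 N = 215.2 kN.
Setting C = 0.85 f'_c a b equal to T: a = 215200/(0.85 × 30 × 255) = 33.1 mm.

a ≈ 33.1 mm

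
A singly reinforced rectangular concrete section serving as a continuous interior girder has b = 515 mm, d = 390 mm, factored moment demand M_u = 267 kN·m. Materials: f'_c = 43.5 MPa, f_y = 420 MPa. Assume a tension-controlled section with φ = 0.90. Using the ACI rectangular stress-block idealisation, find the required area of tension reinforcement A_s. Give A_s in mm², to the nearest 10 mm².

A_s ≈ 1910 mm²

M_n = M_u/φ = 267/0.90 = 296.667 kN·m.
With M_n = 0.85 f'_c a b (d − a/2), solve the quadratic for a:
a = d − √(d² − 2M_n/(0.85 f'_c b)) = 390 − √(390² − 2 × 296.667×10⁶/(0.85 × 43.5 × 515)) = 42.23 mm.
A_s = 0.85 f'_c a b / f_y = 0.85 × 43.5 × 42.23 × 515 / 420 = 1914.6 mm².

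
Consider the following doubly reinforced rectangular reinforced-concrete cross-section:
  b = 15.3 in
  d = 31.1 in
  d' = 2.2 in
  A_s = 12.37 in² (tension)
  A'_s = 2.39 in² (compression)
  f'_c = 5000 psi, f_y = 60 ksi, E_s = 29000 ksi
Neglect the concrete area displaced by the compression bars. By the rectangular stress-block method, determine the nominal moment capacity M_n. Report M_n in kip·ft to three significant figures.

Assume both steels yield.
a = (A_s − A'_s) f_y/(0.85 f'_c b) = (12.37 − 2.39) × 60/(0.85 × 5 × 15.3) = 9.209 in.
c = a/β₁ = 9.209/0.8 = 11.511 in; ε'_s = 0.003(c − d')/c = 0.0024 ≥ ε_y = 0.0021, so the compression steel yields.
M_n = (A_s − A'_s) f_y (d − a/2) + A'_s f_y (d − d') = 598.8 × (31.1 − 4.6045) + 143.4 × (31.1 − 2.2) = 15865.5 + 4144.3 = 20009.8 kip·in = 20009.8/12 = 1667.48 kip·ft.

M_n ≈ 1670 kip·ft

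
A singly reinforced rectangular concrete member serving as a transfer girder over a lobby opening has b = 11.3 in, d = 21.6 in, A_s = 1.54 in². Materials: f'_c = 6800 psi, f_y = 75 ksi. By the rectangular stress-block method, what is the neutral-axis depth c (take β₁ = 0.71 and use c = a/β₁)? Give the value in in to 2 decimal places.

T = A_s f_y = 1.54 × 75 = 115.5 kips.
a = T/(0.85 f'_c b) = 115.5/(0.85 × 6.8 × 11.3) = 1.7684 in.
With β₁ = 0.71, c = a/β₁ = 1.7684/0.71 = 2.49 in.

c ≈ 2.49 in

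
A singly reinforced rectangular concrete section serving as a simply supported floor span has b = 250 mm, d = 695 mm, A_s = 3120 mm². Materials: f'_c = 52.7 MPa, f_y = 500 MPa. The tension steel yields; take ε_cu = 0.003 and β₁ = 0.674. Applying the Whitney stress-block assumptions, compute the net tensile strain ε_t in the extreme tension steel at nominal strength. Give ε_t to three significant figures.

ε_t ≈ 0.00709

a = A_s f_y/(0.85 f'_c b) = 139.30 mm.
β₁ = 0.674, so c = a/β₁ = 139.30/0.674 = 206.68 mm.
From the linear strain diagram with ε_cu = 0.003: ε_t = 0.003 (d − c)/c = 0.003 × (695 − 206.68)/206.68 = 0.00709.
Since ε_t ≥ 0.005, the section is tension-controlled.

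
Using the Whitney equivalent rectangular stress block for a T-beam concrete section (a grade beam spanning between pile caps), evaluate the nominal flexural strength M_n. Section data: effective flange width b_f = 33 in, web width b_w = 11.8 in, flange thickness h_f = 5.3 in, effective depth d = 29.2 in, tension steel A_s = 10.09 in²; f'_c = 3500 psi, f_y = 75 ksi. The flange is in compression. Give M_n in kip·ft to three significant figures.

M_n ≈ 1560 kip·ft

Tension: T = A_s f_y = 10.09 × 75 = 756.75 kips.
Try a within the flange: a = T/(0.85 f'_c b_f) = 756.75/(0.85 × 3.5 × 33) = 7.708 in.
a = 7.708 > h_f = 5.3 in: the block extends into the web. Split into flange-overhang and web parts.
C_f = 0.85 f'_c (b_f − b_w) h_f = 0.85 × 3.5 × (33 − 11.8) × 5.3 = 334.3 kips.
Remaining web compression depth: a_w = (T − C_f)/(0.85 f'_c b_w) = (756.75 − 334.3)/(0.85 × 3.5 × 11.8) = 12.034 in.
M_n = C_f(d − h_f/2) + (T − C_f)(d − a_w/2) = 334.3 × (29.2 − 2.65) + 422.45 × (29.2 − 6.017) = 8875.7 + 9793.7 = 18669.4 kip·in.
M_n = 18669.4/12 = 1555.78 kip·ft.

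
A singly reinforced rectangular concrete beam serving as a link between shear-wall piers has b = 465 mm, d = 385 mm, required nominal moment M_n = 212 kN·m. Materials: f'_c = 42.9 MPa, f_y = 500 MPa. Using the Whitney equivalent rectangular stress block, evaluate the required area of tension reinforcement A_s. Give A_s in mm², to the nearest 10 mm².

With M_n = 0.85 f'_c a b (d − a/2), solve the quadratic for a:
a = d − √(d² − 2M_n/(0.85 f'_c b)) = 385 − √(385² − 2 × 212×10⁶/(0.85 × 42.9 × 465)) = 33.97 mm.
A_s = 0.85 f'_c a b / f_y = 0.85 × 42.9 × 33.97 × 465 / 500 = 1152.0 mm².

A_s ≈ 1150 mm²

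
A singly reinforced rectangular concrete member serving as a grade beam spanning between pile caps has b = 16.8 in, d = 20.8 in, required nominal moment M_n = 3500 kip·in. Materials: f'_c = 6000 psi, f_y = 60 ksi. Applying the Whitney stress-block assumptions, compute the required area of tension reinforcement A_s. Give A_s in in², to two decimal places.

From M_n = 0.85 f'_c a b (d − a/2):
a = d − √(d² − 2M_n/(0.85 f'_c b)) = 20.8 − √(20.8² − 2 × 3500/(0.85 × 6 × 16.8)) = 2.067 in.
A_s = 0.85 f'_c a b / f_y = 0.85 × 6 × 2.067 × 16.8 / 60 = 2.952 in².

A_s ≈ 2.95 in²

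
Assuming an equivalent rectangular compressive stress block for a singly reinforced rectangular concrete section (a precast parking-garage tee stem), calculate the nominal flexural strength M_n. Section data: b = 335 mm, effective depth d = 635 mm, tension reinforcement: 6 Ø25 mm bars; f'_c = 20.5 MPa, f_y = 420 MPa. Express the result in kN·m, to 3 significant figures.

M_n ≈ 655 kN·m

A_s = 6 × 491 = 2946 mm².
T = A_s f_y = 2946 × 420 = 1237320 N = 1237.32 kN.
From C = T: a = T/(0.85 f'_c b) = 1237320/(0.85 × 20.5 × 335) = 211.97 mm.
M_n = T(d − a/2) = 1237.32 kN × (635 − 105.985) mm = 654.56 kN·m.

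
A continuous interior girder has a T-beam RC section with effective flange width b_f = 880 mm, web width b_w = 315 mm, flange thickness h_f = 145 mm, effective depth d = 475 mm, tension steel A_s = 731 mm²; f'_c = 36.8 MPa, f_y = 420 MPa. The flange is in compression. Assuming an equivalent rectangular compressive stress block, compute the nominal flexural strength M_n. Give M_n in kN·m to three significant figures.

M_n ≈ 144 kN·m

Tension: T = A_s f_y = 731 × 420 = 307020 N.
Try a within the flange: a = T/(0.85 f'_c b_f) = 307020/(0.85 × 36.8 × 880) = 11.15 mm.
Since a = 11.15 ≤ h_f = 145 mm, the stress block lies entirely in the flange; analyse as a rectangular beam of width b_f.
M_n = T(d − a/2) = 307020 × (475 − 5.575) = 144.12 × 10⁶ N·mm.
M_n = 144.12 kN·m.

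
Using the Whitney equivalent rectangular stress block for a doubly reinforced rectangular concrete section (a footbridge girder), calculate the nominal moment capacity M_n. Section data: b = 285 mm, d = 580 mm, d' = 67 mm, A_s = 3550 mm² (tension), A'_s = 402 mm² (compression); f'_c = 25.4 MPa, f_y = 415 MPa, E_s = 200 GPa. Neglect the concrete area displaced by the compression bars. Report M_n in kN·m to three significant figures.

M_n ≈ 705 kN·m

Assume both tension and compression steel yield.
Net tension couple steel: A_s − A'_s = 3148 mm².
a = (A_s − A'_s) f_y / (0.85 f'_c b) = 1306420/(0.85 × 25.4 × 285) = 212.32 mm.
c = a/β₁ = 212.32/0.85 = 249.79 mm; ε'_s = 0.003(c − d')/c = 0.0022 ≥ f_y/E_s = 0.0021, so compression steel does yield.
M_n = (A_s − A'_s) f_y (d − a/2) + A'_s f_y (d − d') = [1306420 × (580 − 106.16) + 166830 × (580 − 67)] × 10⁻⁶ = 619.03 + 85.58 = 704.61 kN·m.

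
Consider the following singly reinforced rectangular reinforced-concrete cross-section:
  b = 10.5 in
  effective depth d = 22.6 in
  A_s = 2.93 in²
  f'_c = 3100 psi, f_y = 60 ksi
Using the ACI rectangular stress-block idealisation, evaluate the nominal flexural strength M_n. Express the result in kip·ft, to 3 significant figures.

M_n ≈ 285 kip·ft

T = A_s f_y = 2.93 × 60 = 175.8 kips.
a = T/(0.85 f'_c b) = 175.8/(0.85 × 3.1 × 10.5) = 6.354 in.
M_n = T(d − a/2) = 175.8 × (22.6 − 3.177) = 3414.6 kip·in = 3414.6/12 = 284.55 kip·ft.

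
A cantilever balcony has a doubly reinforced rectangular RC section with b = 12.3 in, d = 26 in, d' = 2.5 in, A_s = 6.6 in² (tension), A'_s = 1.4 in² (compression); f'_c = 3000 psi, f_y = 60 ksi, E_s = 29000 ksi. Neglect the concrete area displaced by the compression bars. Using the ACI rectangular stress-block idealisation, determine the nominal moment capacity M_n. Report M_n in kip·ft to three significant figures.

Assume both steels yield.
a = (A_s − A'_s) f_y/(0.85 f'_c b) = (6.6 − 1.4) × 60/(0.85 × 3 × 12.3) = 9.947 in.
c = a/β₁ = 9.947/0.85 = 11.702 in; ε'_s = 0.003(c − d')/c = 0.0024 ≥ ε_y = 0.0021, so the compression steel yields.
M_n = (A_s − A'_s) f_y (d − a/2) + A'_s f_y (d − d') = 312 × (26 − 4.9735) + 84 × (26 − 2.5) = 6560.3 + 1974.0 = 8534.3 kip·in = 8534.3/12 = 711.19 kip·ft.

M_n ≈ 711 kip·ft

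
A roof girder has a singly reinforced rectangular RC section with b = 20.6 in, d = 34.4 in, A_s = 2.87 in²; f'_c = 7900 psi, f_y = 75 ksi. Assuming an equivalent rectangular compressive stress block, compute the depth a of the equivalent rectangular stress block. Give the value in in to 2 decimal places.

T = A_s f_y = 2.87 × 75 = 215.25 kips.
a = T/(0.85 f'_c b) = 215.25/(0.85 × 7.9 × 20.6) = 1.56 in.

a ≈ 1.56 in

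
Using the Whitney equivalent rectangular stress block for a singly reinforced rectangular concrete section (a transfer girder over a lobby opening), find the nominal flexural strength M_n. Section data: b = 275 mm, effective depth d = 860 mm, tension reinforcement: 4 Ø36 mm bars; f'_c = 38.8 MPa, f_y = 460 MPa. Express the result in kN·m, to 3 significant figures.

M_n ≈ 1420 kN·m

A_s = 4 × 1018 = 4072 mm².
T = A_s f_y = 4072 × 460 = 1873120 N = 1873.12 kN.
From C = T: a = T/(0.85 f'_c b) = 1873120/(0.85 × 38.8 × 275) = 206.53 mm.
M_n = T(d − a/2) = 1873.12 kN × (860 − 103.265) mm = 1417.46 kN·m.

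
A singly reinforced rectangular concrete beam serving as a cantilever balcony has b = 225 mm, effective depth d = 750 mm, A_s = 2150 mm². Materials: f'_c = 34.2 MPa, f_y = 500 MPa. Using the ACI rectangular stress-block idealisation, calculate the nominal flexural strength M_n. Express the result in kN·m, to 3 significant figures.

M_n ≈ 718 kN·m

T = A_s f_y = 2150 × 500 = 1075000 N = 1075 kN.
From C = T: a = T/(0.85 f'_c b) = 1075000/(0.85 × 34.2 × 225) = 164.35 mm.
M_n = T(d − a/2) = 1075 kN × (750 − 82.175) mm = 717.91 kN·m.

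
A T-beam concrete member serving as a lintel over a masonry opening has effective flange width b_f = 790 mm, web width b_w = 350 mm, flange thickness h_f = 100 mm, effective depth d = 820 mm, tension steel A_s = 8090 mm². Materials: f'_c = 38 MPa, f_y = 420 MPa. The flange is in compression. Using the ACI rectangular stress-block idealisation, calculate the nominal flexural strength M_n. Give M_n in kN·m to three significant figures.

Tension: T = A_s f_y = 8090 × 420 = 3397800 N.
Try a within the flange: a = T/(0.85 f'_c b_f) = 3397800/(0.85 × 38 × 790) = 133.16 mm.
a = 133.16 > h_f = 100 mm: the block extends into the web. Split into flange-overhang and web parts.
C_f = 0.85 f'_c (b_f − b_w) h_f = 0.85 × 38 × (790 − 350) × 100 = 1421200 N.
Remaining web compression depth: a_w = (T − C_f)/(0.85 f'_c b_w) = (3397800 − 1421200)/(0.85 × 38 × 350) = 174.84 mm.
M_n = C_f(d − h_f/2) + (T − C_f)(d − a_w/2) = 1421200 × (820 − 50) + 1976600 × (820 − 87.42) = 1094.32 + 1448.02 = 2542.34 × 10⁶ N·mm.
M_n = 2542.34 kN·m.

M_n ≈ 2540 kN·m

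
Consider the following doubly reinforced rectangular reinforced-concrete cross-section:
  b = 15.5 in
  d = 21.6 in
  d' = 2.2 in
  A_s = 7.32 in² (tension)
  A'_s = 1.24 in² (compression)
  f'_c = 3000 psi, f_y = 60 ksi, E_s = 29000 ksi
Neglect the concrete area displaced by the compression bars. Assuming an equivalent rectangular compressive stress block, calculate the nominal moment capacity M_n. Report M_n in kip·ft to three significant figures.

Assume both steels yield.
a = (A_s − A'_s) f_y/(0.85 f'_c b) = (7.32 − 1.24) × 60/(0.85 × 3 × 15.5) = 9.230 in.
c = a/β₁ = 9.230/0.85 = 10.859 in; ε'_s = 0.003(c − d')/c = 0.0024 ≥ ε_y = 0.0021, so the compression steel yields.
M_n = (A_s − A'_s) f_y (d − a/2) + A'_s f_y (d − d') = 364.8 × (21.6 − 4.615) + 74.4 × (21.6 − 2.2) = 6196.1 + 1443.4 = 7639.5 kip·in = 7639.5/12 = 636.63 kip·ft.

M_n ≈ 637 kip·ft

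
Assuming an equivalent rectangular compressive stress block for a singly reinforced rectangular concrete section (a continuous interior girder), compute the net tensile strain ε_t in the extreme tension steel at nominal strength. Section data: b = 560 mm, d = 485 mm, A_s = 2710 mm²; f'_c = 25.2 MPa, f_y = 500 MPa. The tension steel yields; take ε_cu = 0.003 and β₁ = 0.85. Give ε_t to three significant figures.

a = A_s f_y/(0.85 f'_c b) = 112.96 mm.
β₁ = 0.85, so c = a/β₁ = 112.96/0.85 = 132.89 mm.
From the linear strain diagram with ε_cu = 0.003: ε_t = 0.003 (d − c)/c = 0.003 × (485 − 132.89)/132.89 = 0.00795.
Since ε_t ≥ 0.005, the section is tension-controlled.

ε_t ≈ 0.00795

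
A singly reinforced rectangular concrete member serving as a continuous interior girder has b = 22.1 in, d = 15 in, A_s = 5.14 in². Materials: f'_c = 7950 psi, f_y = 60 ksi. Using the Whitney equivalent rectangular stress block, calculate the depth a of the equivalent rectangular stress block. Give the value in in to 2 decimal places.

T = A_s f_y = 5.14 × 60 = 308.4 kips.
a = T/(0.85 f'_c b) = 308.4/(0.85 × 7.95 × 22.1) = 2.07 in.

a ≈ 2.07 in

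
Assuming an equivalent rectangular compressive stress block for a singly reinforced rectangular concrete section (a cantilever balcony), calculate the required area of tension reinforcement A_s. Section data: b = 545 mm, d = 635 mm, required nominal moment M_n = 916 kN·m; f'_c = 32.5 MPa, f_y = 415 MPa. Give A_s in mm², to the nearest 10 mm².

A_s ≈ 3790 mm²

With M_n = 0.85 f'_c a b (d − a/2), solve the quadratic for a:
a = d − √(d² − 2M_n/(0.85 f'_c b)) = 635 − √(635² − 2 × 916×10⁶/(0.85 × 32.5 × 545)) = 104.39 mm.
A_s = 0.85 f'_c a b / f_y = 0.85 × 32.5 × 104.39 × 545 / 415 = 3787.1 mm².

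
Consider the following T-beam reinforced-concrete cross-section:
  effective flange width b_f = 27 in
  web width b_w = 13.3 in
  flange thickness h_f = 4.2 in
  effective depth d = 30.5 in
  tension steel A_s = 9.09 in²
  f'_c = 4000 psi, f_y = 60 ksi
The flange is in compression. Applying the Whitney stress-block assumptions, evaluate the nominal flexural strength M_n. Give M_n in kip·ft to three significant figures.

Tension: T = A_s f_y = 9.09 × 60 = 545.4 kips.
Try a within the flange: a = T/(0.85 f'_c b_f) = 545.4/(0.85 × 4 × 27) = 5.941 in.
a = 5.941 > h_f = 4.2 in: the block extends into the web. Split into flange-overhang and web parts.
C_f = 0.85 f'_c (b_f − b_w) h_f = 0.85 × 4 × (27 − 13.3) × 4.2 = 195.6 kips.
Remaining web compression depth: a_w = (T − C_f)/(0.85 f'_c b_w) = (545.4 − 195.6)/(0.85 × 4 × 13.3) = 7.736 in.
M_n = C_f(d − h_f/2) + (T − C_f)(d − a_w/2) = 195.6 × (30.5 − 2.1) + 349.8 × (30.5 − 3.868) = 5555.0 + 9315.9 = 14870.9 kip·in.
M_n = 14870.9/12 = 1239.24 kip·ft.

M_n ≈ 1240 kip·ft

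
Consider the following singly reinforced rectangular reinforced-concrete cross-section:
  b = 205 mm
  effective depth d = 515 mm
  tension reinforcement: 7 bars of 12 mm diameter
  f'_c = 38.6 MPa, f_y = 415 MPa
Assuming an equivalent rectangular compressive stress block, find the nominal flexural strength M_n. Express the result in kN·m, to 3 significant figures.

M_n ≈ 161 kN·m

A_s = 7 × 113 = 791 mm².
T = A_s f_y = 791 × 415 = 328265 N = 328.265 kN.
From C = T: a = T/(0.85 f'_c b) = 328265/(0.85 × 38.6 × 205) = 48.81 mm.
M_n = T(d − a/2) = 328.265 kN × (515 − 24.405) mm = 161.05 kN·m.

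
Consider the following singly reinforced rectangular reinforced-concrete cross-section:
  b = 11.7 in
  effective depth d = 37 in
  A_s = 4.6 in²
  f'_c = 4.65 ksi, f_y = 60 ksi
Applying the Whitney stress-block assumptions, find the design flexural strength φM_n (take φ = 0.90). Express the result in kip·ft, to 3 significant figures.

φM_n ≈ 704 kip·ft

T = A_s f_y = 4.6 × 60 = 276 kips.
a = T/(0.85 f'_c b) = 276/(0.85 × 4.65 × 11.7) = 5.968 in.
M_n = T(d − a/2) = 276 × (37 − 2.984) = 9388.4 kip·in = 9388.4/12 = 782.37 kip·ft.
φM_n = 0.90 × 782.37 = 704.13 kip·ft.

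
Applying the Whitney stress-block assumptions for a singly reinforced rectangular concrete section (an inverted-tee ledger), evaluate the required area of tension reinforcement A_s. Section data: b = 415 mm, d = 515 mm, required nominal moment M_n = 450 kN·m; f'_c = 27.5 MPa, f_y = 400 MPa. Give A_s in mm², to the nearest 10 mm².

A_s ≈ 2420 mm²

With M_n = 0.85 f'_c a b (d − a/2), solve the quadratic for a:
a = d − √(d² − 2M_n/(0.85 f'_c b)) = 515 − √(515² − 2 × 450×10⁶/(0.85 × 27.5 × 415)) = 99.73 mm.
A_s = 0.85 f'_c a b / f_y = 0.85 × 27.5 × 99.73 × 415 / 400 = 2418.6 mm².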